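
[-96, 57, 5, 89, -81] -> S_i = Random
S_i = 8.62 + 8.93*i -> [8.62, 17.55, 26.48, 35.41, 44.34]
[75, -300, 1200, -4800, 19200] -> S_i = 75*-4^i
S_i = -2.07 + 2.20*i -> [-2.07, 0.13, 2.33, 4.53, 6.73]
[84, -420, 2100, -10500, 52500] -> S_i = 84*-5^i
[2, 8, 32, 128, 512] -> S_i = 2*4^i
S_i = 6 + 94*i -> [6, 100, 194, 288, 382]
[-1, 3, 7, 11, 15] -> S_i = -1 + 4*i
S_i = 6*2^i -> [6, 12, 24, 48, 96]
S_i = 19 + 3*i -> [19, 22, 25, 28, 31]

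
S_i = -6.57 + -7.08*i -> [-6.57, -13.65, -20.73, -27.81, -34.89]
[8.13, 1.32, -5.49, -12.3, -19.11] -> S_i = 8.13 + -6.81*i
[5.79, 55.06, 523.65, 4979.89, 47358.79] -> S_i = 5.79*9.51^i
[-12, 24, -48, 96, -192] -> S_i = -12*-2^i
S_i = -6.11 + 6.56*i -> [-6.11, 0.45, 7.01, 13.57, 20.13]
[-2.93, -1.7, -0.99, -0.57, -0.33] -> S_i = -2.93*0.58^i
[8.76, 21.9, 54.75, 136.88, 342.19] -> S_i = 8.76*2.50^i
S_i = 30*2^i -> [30, 60, 120, 240, 480]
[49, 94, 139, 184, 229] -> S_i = 49 + 45*i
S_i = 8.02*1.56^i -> [8.02, 12.51, 19.52, 30.45, 47.5]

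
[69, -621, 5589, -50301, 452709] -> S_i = 69*-9^i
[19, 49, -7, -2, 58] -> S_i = Random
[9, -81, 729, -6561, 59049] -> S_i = 9*-9^i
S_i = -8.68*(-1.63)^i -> [-8.68, 14.15, -23.06, 37.59, -61.27]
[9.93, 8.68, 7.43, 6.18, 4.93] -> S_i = 9.93 + -1.25*i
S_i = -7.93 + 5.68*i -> [-7.93, -2.25, 3.43, 9.11, 14.79]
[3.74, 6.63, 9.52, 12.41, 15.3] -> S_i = 3.74 + 2.89*i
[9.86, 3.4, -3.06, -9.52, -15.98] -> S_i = 9.86 + -6.46*i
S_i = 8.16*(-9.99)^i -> [8.16, -81.52, 814.37, -8135.54, 81274.09]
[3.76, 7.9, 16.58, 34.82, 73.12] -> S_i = 3.76*2.10^i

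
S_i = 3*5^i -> [3, 15, 75, 375, 1875]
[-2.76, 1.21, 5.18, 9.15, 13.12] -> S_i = -2.76 + 3.97*i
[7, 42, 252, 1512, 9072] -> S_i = 7*6^i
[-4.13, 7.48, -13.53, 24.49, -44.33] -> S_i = -4.13*(-1.81)^i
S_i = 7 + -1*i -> [7, 6, 5, 4, 3]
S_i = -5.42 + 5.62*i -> [-5.42, 0.2, 5.82, 11.44, 17.06]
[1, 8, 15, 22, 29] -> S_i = 1 + 7*i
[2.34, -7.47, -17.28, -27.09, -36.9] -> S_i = 2.34 + -9.81*i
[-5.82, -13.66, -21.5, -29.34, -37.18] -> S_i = -5.82 + -7.84*i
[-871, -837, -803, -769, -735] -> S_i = -871 + 34*i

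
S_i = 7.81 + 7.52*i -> [7.81, 15.33, 22.85, 30.37, 37.89]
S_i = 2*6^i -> [2, 12, 72, 432, 2592]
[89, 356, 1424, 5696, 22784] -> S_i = 89*4^i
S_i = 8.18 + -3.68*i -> [8.18, 4.5, 0.82, -2.86, -6.54]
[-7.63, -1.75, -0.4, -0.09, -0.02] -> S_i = -7.63*0.23^i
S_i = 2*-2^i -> [2, -4, 8, -16, 32]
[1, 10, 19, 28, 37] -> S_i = 1 + 9*i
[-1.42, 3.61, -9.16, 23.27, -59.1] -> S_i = -1.42*(-2.54)^i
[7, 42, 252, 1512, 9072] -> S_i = 7*6^i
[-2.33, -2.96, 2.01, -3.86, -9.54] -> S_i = Random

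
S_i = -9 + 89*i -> [-9, 80, 169, 258, 347]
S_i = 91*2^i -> [91, 182, 364, 728, 1456]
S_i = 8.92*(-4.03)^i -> [8.92, -35.95, 144.87, -583.82, 2352.8]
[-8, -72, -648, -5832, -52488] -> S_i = -8*9^i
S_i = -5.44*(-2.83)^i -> [-5.44, 15.4, -43.57, 123.3, -348.94]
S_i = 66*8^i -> [66, 528, 4224, 33792, 270336]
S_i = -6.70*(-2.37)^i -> [-6.7, 15.88, -37.63, 89.19, -211.38]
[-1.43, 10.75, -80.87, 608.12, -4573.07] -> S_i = -1.43*(-7.52)^i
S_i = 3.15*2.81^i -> [3.15, 8.85, 24.87, 69.89, 196.4]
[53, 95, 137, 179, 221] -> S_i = 53 + 42*i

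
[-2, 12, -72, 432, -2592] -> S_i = -2*-6^i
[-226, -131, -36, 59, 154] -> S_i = -226 + 95*i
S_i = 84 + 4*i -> [84, 88, 92, 96, 100]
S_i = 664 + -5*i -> [664, 659, 654, 649, 644]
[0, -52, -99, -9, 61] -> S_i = Random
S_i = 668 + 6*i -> [668, 674, 680, 686, 692]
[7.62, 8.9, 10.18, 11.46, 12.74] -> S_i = 7.62 + 1.28*i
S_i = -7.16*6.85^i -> [-7.16, -49.05, -335.97, -2301.36, -15764.32]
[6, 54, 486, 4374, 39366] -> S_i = 6*9^i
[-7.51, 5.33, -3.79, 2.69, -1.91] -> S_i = -7.51*(-0.71)^i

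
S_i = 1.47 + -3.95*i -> [1.47, -2.48, -6.43, -10.38, -14.33]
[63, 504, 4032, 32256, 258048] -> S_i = 63*8^i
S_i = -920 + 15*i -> [-920, -905, -890, -875, -860]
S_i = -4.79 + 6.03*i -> [-4.79, 1.24, 7.27, 13.3, 19.33]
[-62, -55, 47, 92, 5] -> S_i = Random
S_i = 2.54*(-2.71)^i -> [2.54, -6.88, 18.65, -50.55, 137.0]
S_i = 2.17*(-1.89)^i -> [2.17, -4.1, 7.75, -14.65, 27.69]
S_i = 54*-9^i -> [54, -486, 4374, -39366, 354294]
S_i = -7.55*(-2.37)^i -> [-7.55, 17.89, -42.41, 100.51, -238.2]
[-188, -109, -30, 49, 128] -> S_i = -188 + 79*i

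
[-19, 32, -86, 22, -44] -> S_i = Random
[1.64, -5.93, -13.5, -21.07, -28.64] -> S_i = 1.64 + -7.57*i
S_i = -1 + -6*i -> [-1, -7, -13, -19, -25]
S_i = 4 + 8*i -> [4, 12, 20, 28, 36]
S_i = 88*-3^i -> [88, -264, 792, -2376, 7128]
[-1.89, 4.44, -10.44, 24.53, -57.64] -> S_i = -1.89*(-2.35)^i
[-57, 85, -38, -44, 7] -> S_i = Random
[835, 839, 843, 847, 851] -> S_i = 835 + 4*i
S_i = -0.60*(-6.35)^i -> [-0.6, 3.81, -24.19, 153.63, -975.54]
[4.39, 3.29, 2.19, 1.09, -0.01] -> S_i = 4.39 + -1.10*i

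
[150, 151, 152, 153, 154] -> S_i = 150 + 1*i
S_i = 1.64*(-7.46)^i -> [1.64, -12.23, 91.27, -680.86, 5079.24]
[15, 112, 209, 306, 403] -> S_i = 15 + 97*i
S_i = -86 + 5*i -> [-86, -81, -76, -71, -66]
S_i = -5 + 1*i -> [-5, -4, -3, -2, -1]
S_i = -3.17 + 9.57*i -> [-3.17, 6.4, 15.97, 25.54, 35.11]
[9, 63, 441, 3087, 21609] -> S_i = 9*7^i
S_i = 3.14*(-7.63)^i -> [3.14, -23.96, 182.8, -1394.77, 10642.11]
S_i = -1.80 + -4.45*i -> [-1.8, -6.25, -10.7, -15.15, -19.6]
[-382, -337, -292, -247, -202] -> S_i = -382 + 45*i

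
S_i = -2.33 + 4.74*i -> [-2.33, 2.41, 7.15, 11.89, 16.63]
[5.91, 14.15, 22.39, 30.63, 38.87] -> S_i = 5.91 + 8.24*i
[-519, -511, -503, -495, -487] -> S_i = -519 + 8*i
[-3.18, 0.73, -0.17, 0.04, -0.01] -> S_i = -3.18*(-0.23)^i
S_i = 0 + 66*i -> [0, 66, 132, 198, 264]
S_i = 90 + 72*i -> [90, 162, 234, 306, 378]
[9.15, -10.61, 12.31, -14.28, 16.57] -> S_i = 9.15*(-1.16)^i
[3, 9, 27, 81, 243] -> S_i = 3*3^i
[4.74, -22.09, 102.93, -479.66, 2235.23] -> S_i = 4.74*(-4.66)^i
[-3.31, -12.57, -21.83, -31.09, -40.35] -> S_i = -3.31 + -9.26*i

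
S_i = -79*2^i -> [-79, -158, -316, -632, -1264]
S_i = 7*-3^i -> [7, -21, 63, -189, 567]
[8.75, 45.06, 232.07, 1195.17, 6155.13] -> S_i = 8.75*5.15^i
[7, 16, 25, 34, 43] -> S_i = 7 + 9*i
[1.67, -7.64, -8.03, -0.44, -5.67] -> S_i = Random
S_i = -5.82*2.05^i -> [-5.82, -11.93, -24.46, -50.14, -102.79]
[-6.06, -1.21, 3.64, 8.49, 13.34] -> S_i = -6.06 + 4.85*i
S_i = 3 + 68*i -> [3, 71, 139, 207, 275]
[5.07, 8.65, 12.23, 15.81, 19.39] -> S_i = 5.07 + 3.58*i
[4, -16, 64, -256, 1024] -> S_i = 4*-4^i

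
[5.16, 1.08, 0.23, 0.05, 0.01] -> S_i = 5.16*0.21^i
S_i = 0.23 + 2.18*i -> [0.23, 2.41, 4.59, 6.77, 8.95]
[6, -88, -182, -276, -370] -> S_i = 6 + -94*i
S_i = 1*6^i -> [1, 6, 36, 216, 1296]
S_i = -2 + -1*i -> [-2, -3, -4, -5, -6]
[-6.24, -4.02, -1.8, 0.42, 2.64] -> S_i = -6.24 + 2.22*i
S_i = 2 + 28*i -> [2, 30, 58, 86, 114]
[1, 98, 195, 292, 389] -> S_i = 1 + 97*i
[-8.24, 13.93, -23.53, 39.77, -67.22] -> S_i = -8.24*(-1.69)^i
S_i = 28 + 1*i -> [28, 29, 30, 31, 32]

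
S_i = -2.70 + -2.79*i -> [-2.7, -5.49, -8.28, -11.07, -13.86]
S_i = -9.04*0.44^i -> [-9.04, -3.98, -1.75, -0.77, -0.34]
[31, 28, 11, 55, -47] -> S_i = Random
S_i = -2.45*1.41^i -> [-2.45, -3.45, -4.87, -6.87, -9.68]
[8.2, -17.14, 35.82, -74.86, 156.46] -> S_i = 8.20*(-2.09)^i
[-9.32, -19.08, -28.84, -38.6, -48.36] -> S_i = -9.32 + -9.76*i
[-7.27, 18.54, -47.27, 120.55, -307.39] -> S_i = -7.27*(-2.55)^i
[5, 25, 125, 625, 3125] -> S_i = 5*5^i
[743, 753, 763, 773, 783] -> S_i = 743 + 10*i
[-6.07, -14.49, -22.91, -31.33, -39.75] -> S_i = -6.07 + -8.42*i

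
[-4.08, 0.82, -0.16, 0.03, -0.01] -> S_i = -4.08*(-0.20)^i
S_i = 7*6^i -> [7, 42, 252, 1512, 9072]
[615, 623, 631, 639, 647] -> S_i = 615 + 8*i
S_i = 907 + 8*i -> [907, 915, 923, 931, 939]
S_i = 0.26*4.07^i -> [0.26, 1.06, 4.31, 17.53, 71.34]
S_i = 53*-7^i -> [53, -371, 2597, -18179, 127253]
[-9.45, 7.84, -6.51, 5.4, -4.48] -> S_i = -9.45*(-0.83)^i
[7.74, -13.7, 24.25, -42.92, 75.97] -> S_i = 7.74*(-1.77)^i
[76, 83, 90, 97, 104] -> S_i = 76 + 7*i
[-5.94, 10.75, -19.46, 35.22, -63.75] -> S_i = -5.94*(-1.81)^i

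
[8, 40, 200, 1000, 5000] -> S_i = 8*5^i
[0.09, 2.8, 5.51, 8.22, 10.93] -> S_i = 0.09 + 2.71*i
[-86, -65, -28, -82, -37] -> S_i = Random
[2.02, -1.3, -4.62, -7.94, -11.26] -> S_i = 2.02 + -3.32*i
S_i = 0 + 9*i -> [0, 9, 18, 27, 36]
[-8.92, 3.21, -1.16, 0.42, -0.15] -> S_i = -8.92*(-0.36)^i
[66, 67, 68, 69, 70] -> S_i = 66 + 1*i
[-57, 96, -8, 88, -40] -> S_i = Random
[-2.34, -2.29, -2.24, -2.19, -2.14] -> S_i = -2.34 + 0.05*i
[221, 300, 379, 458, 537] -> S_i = 221 + 79*i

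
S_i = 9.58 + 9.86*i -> [9.58, 19.44, 29.3, 39.16, 49.02]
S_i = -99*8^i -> [-99, -792, -6336, -50688, -405504]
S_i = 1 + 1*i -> [1, 2, 3, 4, 5]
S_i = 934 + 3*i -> [934, 937, 940, 943, 946]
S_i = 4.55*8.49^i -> [4.55, 38.63, 327.96, 2784.42, 23639.71]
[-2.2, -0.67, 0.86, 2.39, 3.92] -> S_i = -2.20 + 1.53*i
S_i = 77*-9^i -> [77, -693, 6237, -56133, 505197]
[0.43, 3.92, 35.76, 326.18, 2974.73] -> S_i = 0.43*9.12^i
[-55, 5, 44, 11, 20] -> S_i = Random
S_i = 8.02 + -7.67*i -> [8.02, 0.35, -7.32, -14.99, -22.66]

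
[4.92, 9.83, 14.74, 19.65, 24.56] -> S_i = 4.92 + 4.91*i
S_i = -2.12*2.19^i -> [-2.12, -4.64, -10.17, -22.27, -48.77]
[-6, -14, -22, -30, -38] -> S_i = -6 + -8*i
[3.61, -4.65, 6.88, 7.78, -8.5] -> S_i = Random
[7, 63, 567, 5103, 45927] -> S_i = 7*9^i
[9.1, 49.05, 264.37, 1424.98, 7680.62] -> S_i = 9.10*5.39^i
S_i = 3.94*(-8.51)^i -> [3.94, -33.53, 285.34, -2428.2, 20664.0]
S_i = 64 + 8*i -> [64, 72, 80, 88, 96]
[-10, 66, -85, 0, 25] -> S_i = Random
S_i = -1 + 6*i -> [-1, 5, 11, 17, 23]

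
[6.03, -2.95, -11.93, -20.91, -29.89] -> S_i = 6.03 + -8.98*i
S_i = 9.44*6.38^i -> [9.44, 60.23, 384.25, 2451.51, 15640.65]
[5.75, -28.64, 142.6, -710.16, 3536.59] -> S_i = 5.75*(-4.98)^i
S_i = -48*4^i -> [-48, -192, -768, -3072, -12288]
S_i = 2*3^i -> [2, 6, 18, 54, 162]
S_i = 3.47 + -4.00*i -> [3.47, -0.53, -4.53, -8.53, -12.53]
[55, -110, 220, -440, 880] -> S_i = 55*-2^i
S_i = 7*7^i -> [7, 49, 343, 2401, 16807]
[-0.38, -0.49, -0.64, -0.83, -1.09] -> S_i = -0.38*1.30^i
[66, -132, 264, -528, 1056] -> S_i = 66*-2^i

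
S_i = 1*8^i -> [1, 8, 64, 512, 4096]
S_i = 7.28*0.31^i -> [7.28, 2.26, 0.7, 0.22, 0.07]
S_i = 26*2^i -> [26, 52, 104, 208, 416]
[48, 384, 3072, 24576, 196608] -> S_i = 48*8^i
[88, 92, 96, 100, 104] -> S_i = 88 + 4*i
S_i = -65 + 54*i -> [-65, -11, 43, 97, 151]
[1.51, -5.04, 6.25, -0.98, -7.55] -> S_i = Random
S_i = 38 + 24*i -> [38, 62, 86, 110, 134]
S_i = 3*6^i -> [3, 18, 108, 648, 3888]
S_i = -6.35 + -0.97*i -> [-6.35, -7.32, -8.29, -9.26, -10.23]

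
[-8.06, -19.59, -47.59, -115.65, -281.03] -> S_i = -8.06*2.43^i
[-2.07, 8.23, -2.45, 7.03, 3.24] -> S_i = Random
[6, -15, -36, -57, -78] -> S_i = 6 + -21*i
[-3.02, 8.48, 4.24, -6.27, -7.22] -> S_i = Random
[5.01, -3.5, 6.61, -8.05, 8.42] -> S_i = Random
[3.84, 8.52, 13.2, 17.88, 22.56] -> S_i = 3.84 + 4.68*i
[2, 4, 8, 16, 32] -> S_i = 2*2^i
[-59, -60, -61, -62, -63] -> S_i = -59 + -1*i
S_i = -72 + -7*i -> [-72, -79, -86, -93, -100]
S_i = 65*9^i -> [65, 585, 5265, 47385, 426465]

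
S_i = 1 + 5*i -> [1, 6, 11, 16, 21]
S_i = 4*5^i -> [4, 20, 100, 500, 2500]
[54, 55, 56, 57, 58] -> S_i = 54 + 1*i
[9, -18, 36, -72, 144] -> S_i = 9*-2^i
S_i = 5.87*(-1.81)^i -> [5.87, -10.62, 19.23, -34.81, 63.0]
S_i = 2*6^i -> [2, 12, 72, 432, 2592]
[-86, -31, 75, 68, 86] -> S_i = Random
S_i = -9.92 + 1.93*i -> [-9.92, -7.99, -6.06, -4.13, -2.2]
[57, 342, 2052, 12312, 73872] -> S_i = 57*6^i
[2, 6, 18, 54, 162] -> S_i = 2*3^i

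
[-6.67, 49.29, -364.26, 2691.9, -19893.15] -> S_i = -6.67*(-7.39)^i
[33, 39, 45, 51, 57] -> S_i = 33 + 6*i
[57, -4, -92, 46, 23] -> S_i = Random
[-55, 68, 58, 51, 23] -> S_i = Random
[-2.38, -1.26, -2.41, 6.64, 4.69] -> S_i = Random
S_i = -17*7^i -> [-17, -119, -833, -5831, -40817]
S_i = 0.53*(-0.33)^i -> [0.53, -0.17, 0.06, -0.02, 0.01]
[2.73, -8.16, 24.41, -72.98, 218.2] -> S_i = 2.73*(-2.99)^i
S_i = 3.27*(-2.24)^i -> [3.27, -7.32, 16.41, -36.75, 82.33]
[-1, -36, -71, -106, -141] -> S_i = -1 + -35*i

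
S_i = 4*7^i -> [4, 28, 196, 1372, 9604]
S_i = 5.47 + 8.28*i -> [5.47, 13.75, 22.03, 30.31, 38.59]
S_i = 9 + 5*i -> [9, 14, 19, 24, 29]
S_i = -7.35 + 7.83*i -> [-7.35, 0.48, 8.31, 16.14, 23.97]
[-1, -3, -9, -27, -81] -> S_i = -1*3^i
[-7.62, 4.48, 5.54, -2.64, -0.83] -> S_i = Random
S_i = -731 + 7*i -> [-731, -724, -717, -710, -703]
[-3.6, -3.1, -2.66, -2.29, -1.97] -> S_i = -3.60*0.86^i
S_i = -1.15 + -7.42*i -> [-1.15, -8.57, -15.99, -23.41, -30.83]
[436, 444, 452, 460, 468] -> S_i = 436 + 8*i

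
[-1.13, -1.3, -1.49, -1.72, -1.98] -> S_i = -1.13*1.15^i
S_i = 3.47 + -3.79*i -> [3.47, -0.32, -4.11, -7.9, -11.69]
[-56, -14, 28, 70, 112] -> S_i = -56 + 42*i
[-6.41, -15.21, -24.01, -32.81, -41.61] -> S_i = -6.41 + -8.80*i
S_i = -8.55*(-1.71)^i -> [-8.55, 14.62, -25.0, 42.75, -73.11]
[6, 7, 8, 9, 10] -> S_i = 6 + 1*i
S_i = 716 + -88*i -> [716, 628, 540, 452, 364]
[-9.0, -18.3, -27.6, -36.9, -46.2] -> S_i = -9.00 + -9.30*i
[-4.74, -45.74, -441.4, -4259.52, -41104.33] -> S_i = -4.74*9.65^i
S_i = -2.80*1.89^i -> [-2.8, -5.29, -10.0, -18.9, -35.73]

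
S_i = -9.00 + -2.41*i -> [-9.0, -11.41, -13.82, -16.23, -18.64]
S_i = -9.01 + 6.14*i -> [-9.01, -2.87, 3.27, 9.41, 15.55]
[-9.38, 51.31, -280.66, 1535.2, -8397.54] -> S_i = -9.38*(-5.47)^i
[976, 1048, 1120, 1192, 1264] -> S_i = 976 + 72*i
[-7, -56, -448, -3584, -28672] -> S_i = -7*8^i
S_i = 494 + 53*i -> [494, 547, 600, 653, 706]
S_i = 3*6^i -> [3, 18, 108, 648, 3888]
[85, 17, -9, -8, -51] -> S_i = Random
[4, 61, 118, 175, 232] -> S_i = 4 + 57*i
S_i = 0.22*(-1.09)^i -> [0.22, -0.24, 0.26, -0.28, 0.31]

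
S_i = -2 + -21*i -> [-2, -23, -44, -65, -86]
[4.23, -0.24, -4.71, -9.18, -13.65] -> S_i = 4.23 + -4.47*i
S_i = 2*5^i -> [2, 10, 50, 250, 1250]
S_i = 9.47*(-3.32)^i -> [9.47, -31.44, 104.38, -346.55, 1150.54]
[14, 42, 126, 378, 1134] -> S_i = 14*3^i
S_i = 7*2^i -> [7, 14, 28, 56, 112]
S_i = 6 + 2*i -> [6, 8, 10, 12, 14]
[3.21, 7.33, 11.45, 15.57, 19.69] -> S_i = 3.21 + 4.12*i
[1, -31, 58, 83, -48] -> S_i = Random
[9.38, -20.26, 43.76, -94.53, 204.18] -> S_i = 9.38*(-2.16)^i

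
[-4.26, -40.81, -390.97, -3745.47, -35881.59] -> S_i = -4.26*9.58^i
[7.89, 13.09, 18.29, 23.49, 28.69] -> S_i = 7.89 + 5.20*i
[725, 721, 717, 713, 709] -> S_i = 725 + -4*i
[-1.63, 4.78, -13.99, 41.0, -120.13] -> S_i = -1.63*(-2.93)^i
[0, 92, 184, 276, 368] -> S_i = 0 + 92*i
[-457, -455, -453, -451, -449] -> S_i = -457 + 2*i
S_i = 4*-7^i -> [4, -28, 196, -1372, 9604]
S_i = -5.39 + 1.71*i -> [-5.39, -3.68, -1.97, -0.26, 1.45]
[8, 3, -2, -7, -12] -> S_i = 8 + -5*i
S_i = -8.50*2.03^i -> [-8.5, -17.26, -35.03, -71.11, -144.35]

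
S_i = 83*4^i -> [83, 332, 1328, 5312, 21248]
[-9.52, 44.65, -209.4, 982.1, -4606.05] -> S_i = -9.52*(-4.69)^i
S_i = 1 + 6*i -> [1, 7, 13, 19, 25]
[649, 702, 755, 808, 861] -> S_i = 649 + 53*i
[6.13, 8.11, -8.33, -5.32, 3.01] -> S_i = Random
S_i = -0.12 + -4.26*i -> [-0.12, -4.38, -8.64, -12.9, -17.16]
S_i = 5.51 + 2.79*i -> [5.51, 8.3, 11.09, 13.88, 16.67]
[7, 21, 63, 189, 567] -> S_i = 7*3^i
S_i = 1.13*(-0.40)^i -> [1.13, -0.45, 0.18, -0.07, 0.03]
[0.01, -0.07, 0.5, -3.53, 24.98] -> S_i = 0.01*(-7.07)^i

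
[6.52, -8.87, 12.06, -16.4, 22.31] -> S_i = 6.52*(-1.36)^i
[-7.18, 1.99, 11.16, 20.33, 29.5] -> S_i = -7.18 + 9.17*i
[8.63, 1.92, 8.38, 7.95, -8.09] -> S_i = Random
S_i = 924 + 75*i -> [924, 999, 1074, 1149, 1224]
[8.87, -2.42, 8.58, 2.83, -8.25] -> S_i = Random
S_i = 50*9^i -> [50, 450, 4050, 36450, 328050]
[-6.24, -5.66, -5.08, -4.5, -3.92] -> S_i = -6.24 + 0.58*i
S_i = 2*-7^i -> [2, -14, 98, -686, 4802]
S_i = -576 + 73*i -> [-576, -503, -430, -357, -284]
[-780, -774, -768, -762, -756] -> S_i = -780 + 6*i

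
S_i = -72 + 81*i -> [-72, 9, 90, 171, 252]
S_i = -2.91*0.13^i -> [-2.91, -0.38, -0.05, -0.01, -0.0]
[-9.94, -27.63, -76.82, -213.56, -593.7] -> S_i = -9.94*2.78^i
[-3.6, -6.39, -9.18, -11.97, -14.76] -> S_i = -3.60 + -2.79*i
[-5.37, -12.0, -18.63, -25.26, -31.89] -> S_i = -5.37 + -6.63*i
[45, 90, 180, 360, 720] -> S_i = 45*2^i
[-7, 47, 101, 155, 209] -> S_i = -7 + 54*i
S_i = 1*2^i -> [1, 2, 4, 8, 16]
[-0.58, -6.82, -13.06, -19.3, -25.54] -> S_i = -0.58 + -6.24*i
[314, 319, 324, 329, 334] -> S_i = 314 + 5*i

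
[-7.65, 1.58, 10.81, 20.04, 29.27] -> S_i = -7.65 + 9.23*i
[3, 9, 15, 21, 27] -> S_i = 3 + 6*i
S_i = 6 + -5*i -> [6, 1, -4, -9, -14]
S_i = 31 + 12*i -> [31, 43, 55, 67, 79]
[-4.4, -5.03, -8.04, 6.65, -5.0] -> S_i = Random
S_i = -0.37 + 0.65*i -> [-0.37, 0.28, 0.93, 1.58, 2.23]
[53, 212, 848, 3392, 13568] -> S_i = 53*4^i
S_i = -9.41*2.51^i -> [-9.41, -23.62, -59.28, -148.8, -373.49]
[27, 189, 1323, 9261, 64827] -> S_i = 27*7^i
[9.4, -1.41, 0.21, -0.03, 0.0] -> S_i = 9.40*(-0.15)^i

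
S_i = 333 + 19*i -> [333, 352, 371, 390, 409]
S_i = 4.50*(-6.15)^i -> [4.5, -27.68, 170.2, -1046.74, 6437.44]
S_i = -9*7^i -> [-9, -63, -441, -3087, -21609]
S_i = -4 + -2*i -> [-4, -6, -8, -10, -12]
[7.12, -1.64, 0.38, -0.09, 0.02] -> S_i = 7.12*(-0.23)^i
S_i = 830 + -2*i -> [830, 828, 826, 824, 822]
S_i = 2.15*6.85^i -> [2.15, 14.73, 100.88, 691.05, 4733.7]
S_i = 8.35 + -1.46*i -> [8.35, 6.89, 5.43, 3.97, 2.51]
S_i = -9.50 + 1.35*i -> [-9.5, -8.15, -6.8, -5.45, -4.1]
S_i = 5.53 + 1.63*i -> [5.53, 7.16, 8.79, 10.42, 12.05]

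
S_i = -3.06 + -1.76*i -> [-3.06, -4.82, -6.58, -8.34, -10.1]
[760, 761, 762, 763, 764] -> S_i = 760 + 1*i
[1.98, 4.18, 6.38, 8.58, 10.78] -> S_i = 1.98 + 2.20*i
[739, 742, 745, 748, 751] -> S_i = 739 + 3*i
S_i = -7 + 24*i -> [-7, 17, 41, 65, 89]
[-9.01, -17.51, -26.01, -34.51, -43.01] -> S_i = -9.01 + -8.50*i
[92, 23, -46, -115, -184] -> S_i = 92 + -69*i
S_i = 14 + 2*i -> [14, 16, 18, 20, 22]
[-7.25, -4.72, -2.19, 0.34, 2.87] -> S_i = -7.25 + 2.53*i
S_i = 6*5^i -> [6, 30, 150, 750, 3750]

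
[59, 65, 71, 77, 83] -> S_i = 59 + 6*i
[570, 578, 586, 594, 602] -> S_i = 570 + 8*i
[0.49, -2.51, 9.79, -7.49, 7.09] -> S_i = Random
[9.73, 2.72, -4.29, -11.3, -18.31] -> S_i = 9.73 + -7.01*i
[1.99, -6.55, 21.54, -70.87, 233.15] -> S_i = 1.99*(-3.29)^i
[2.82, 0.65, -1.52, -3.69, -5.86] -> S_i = 2.82 + -2.17*i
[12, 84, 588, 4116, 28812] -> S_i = 12*7^i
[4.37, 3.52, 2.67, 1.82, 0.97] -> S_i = 4.37 + -0.85*i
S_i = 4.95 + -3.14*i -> [4.95, 1.81, -1.33, -4.47, -7.61]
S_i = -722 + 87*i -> [-722, -635, -548, -461, -374]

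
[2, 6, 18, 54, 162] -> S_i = 2*3^i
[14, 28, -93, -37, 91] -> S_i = Random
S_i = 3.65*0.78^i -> [3.65, 2.85, 2.22, 1.73, 1.35]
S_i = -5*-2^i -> [-5, 10, -20, 40, -80]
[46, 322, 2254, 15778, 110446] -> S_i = 46*7^i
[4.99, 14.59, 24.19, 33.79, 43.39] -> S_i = 4.99 + 9.60*i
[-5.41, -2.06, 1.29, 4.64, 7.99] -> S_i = -5.41 + 3.35*i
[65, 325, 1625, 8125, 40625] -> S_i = 65*5^i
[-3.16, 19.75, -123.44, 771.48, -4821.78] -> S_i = -3.16*(-6.25)^i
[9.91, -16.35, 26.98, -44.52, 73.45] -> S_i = 9.91*(-1.65)^i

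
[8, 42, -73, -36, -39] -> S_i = Random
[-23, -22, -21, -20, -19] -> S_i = -23 + 1*i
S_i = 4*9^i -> [4, 36, 324, 2916, 26244]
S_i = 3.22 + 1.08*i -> [3.22, 4.3, 5.38, 6.46, 7.54]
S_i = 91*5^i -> [91, 455, 2275, 11375, 56875]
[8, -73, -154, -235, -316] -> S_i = 8 + -81*i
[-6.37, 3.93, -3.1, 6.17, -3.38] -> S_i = Random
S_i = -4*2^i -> [-4, -8, -16, -32, -64]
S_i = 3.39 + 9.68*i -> [3.39, 13.07, 22.75, 32.43, 42.11]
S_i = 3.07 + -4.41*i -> [3.07, -1.34, -5.75, -10.16, -14.57]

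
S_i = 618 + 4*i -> [618, 622, 626, 630, 634]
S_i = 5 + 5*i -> [5, 10, 15, 20, 25]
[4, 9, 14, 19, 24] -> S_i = 4 + 5*i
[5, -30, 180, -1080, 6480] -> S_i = 5*-6^i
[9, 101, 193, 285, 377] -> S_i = 9 + 92*i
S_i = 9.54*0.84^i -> [9.54, 8.01, 6.73, 5.65, 4.75]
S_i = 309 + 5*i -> [309, 314, 319, 324, 329]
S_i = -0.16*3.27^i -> [-0.16, -0.52, -1.71, -5.59, -18.29]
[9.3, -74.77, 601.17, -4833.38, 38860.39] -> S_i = 9.30*(-8.04)^i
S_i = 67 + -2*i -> [67, 65, 63, 61, 59]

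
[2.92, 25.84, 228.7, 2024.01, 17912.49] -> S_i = 2.92*8.85^i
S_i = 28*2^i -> [28, 56, 112, 224, 448]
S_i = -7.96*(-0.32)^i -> [-7.96, 2.55, -0.82, 0.26, -0.08]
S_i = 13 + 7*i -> [13, 20, 27, 34, 41]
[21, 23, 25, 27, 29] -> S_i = 21 + 2*i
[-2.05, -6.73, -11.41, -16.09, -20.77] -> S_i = -2.05 + -4.68*i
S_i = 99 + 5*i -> [99, 104, 109, 114, 119]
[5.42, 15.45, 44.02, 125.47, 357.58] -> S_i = 5.42*2.85^i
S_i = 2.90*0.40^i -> [2.9, 1.16, 0.46, 0.19, 0.07]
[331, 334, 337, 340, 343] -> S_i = 331 + 3*i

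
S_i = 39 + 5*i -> [39, 44, 49, 54, 59]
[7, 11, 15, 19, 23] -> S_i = 7 + 4*i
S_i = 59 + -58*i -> [59, 1, -57, -115, -173]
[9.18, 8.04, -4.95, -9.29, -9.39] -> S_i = Random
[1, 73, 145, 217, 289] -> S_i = 1 + 72*i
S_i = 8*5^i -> [8, 40, 200, 1000, 5000]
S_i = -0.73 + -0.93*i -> [-0.73, -1.66, -2.59, -3.52, -4.45]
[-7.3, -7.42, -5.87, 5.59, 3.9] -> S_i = Random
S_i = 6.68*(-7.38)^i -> [6.68, -49.3, 363.82, -2685.01, 19815.36]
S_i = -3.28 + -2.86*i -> [-3.28, -6.14, -9.0, -11.86, -14.72]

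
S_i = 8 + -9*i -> [8, -1, -10, -19, -28]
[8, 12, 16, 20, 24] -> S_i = 8 + 4*i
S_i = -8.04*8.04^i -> [-8.04, -64.64, -519.72, -4178.54, -33595.43]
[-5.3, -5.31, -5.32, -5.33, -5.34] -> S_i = -5.30 + -0.01*i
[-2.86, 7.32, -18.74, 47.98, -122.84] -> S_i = -2.86*(-2.56)^i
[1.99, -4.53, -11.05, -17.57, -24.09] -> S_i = 1.99 + -6.52*i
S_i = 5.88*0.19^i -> [5.88, 1.12, 0.21, 0.04, 0.01]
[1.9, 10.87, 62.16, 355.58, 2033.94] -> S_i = 1.90*5.72^i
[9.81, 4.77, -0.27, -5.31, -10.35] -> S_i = 9.81 + -5.04*i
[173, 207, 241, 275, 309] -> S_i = 173 + 34*i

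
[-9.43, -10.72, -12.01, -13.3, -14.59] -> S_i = -9.43 + -1.29*i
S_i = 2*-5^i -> [2, -10, 50, -250, 1250]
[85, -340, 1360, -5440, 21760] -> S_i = 85*-4^i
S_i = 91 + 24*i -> [91, 115, 139, 163, 187]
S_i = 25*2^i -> [25, 50, 100, 200, 400]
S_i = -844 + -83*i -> [-844, -927, -1010, -1093, -1176]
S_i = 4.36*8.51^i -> [4.36, 37.1, 315.75, 2687.05, 22866.77]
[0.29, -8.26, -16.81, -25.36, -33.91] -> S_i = 0.29 + -8.55*i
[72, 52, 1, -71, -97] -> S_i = Random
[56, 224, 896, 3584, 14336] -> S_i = 56*4^i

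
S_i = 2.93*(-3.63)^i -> [2.93, -10.64, 38.61, -140.15, 508.74]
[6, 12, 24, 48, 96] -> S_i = 6*2^i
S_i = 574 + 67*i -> [574, 641, 708, 775, 842]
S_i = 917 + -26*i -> [917, 891, 865, 839, 813]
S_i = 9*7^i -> [9, 63, 441, 3087, 21609]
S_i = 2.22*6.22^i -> [2.22, 13.81, 85.89, 534.22, 3322.88]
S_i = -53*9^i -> [-53, -477, -4293, -38637, -347733]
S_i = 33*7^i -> [33, 231, 1617, 11319, 79233]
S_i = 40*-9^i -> [40, -360, 3240, -29160, 262440]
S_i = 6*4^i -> [6, 24, 96, 384, 1536]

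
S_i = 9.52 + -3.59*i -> [9.52, 5.93, 2.34, -1.25, -4.84]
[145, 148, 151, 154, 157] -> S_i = 145 + 3*i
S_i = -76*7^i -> [-76, -532, -3724, -26068, -182476]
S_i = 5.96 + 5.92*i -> [5.96, 11.88, 17.8, 23.72, 29.64]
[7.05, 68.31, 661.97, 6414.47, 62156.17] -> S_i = 7.05*9.69^i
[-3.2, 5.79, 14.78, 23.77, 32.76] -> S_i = -3.20 + 8.99*i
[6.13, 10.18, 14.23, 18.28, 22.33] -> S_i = 6.13 + 4.05*i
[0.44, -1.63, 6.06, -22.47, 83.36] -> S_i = 0.44*(-3.71)^i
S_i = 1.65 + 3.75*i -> [1.65, 5.4, 9.15, 12.9, 16.65]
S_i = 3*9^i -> [3, 27, 243, 2187, 19683]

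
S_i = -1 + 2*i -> [-1, 1, 3, 5, 7]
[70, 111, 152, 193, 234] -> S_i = 70 + 41*i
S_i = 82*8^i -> [82, 656, 5248, 41984, 335872]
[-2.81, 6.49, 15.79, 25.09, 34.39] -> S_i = -2.81 + 9.30*i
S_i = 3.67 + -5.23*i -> [3.67, -1.56, -6.79, -12.02, -17.25]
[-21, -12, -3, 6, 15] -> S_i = -21 + 9*i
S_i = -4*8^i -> [-4, -32, -256, -2048, -16384]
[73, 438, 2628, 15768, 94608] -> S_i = 73*6^i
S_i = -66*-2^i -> [-66, 132, -264, 528, -1056]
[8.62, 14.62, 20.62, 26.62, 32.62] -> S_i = 8.62 + 6.00*i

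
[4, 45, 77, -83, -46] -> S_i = Random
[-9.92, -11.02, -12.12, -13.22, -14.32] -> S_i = -9.92 + -1.10*i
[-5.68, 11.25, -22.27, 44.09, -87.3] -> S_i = -5.68*(-1.98)^i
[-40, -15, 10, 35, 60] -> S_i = -40 + 25*i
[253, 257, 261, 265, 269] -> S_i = 253 + 4*i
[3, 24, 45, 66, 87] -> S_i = 3 + 21*i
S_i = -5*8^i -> [-5, -40, -320, -2560, -20480]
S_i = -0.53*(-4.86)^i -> [-0.53, 2.58, -12.52, 60.84, -295.68]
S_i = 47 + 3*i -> [47, 50, 53, 56, 59]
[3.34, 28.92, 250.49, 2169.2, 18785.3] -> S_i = 3.34*8.66^i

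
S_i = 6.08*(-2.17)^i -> [6.08, -13.19, 28.63, -62.13, 134.82]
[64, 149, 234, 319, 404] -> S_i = 64 + 85*i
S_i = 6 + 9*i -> [6, 15, 24, 33, 42]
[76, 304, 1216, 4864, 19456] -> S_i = 76*4^i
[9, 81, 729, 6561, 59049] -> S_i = 9*9^i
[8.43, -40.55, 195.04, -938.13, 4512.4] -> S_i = 8.43*(-4.81)^i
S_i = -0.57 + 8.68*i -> [-0.57, 8.11, 16.79, 25.47, 34.15]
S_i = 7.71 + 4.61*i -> [7.71, 12.32, 16.93, 21.54, 26.15]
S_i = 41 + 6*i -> [41, 47, 53, 59, 65]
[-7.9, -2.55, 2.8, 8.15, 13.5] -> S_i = -7.90 + 5.35*i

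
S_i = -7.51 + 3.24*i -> [-7.51, -4.27, -1.03, 2.21, 5.45]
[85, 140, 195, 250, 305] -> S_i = 85 + 55*i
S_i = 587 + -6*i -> [587, 581, 575, 569, 563]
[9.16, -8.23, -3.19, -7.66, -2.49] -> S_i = Random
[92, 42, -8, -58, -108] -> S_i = 92 + -50*i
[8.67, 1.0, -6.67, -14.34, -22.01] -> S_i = 8.67 + -7.67*i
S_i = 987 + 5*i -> [987, 992, 997, 1002, 1007]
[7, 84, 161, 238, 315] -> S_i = 7 + 77*i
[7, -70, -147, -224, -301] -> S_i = 7 + -77*i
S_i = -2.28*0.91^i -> [-2.28, -2.07, -1.89, -1.72, -1.56]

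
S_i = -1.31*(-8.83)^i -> [-1.31, 11.57, -102.14, 901.89, -7963.69]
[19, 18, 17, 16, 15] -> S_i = 19 + -1*i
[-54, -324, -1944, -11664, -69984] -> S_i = -54*6^i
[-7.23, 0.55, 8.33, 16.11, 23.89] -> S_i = -7.23 + 7.78*i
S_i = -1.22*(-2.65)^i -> [-1.22, 3.23, -8.57, 22.7, -60.16]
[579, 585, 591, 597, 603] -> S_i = 579 + 6*i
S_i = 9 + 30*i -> [9, 39, 69, 99, 129]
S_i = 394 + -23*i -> [394, 371, 348, 325, 302]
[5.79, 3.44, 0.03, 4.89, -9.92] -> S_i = Random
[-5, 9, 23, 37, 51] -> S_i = -5 + 14*i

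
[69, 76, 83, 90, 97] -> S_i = 69 + 7*i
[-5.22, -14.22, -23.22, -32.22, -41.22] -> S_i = -5.22 + -9.00*i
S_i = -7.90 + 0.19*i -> [-7.9, -7.71, -7.52, -7.33, -7.14]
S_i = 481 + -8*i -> [481, 473, 465, 457, 449]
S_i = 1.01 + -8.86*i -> [1.01, -7.85, -16.71, -25.57, -34.43]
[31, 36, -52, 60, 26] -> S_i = Random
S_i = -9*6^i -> [-9, -54, -324, -1944, -11664]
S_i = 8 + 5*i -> [8, 13, 18, 23, 28]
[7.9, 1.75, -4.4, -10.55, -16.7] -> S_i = 7.90 + -6.15*i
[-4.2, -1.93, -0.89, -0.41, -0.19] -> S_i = -4.20*0.46^i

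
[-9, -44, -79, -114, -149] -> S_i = -9 + -35*i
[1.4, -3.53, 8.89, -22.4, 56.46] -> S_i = 1.40*(-2.52)^i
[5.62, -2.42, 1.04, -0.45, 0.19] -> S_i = 5.62*(-0.43)^i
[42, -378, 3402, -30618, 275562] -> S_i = 42*-9^i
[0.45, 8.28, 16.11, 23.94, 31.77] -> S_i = 0.45 + 7.83*i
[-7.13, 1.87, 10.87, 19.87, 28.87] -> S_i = -7.13 + 9.00*i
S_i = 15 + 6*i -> [15, 21, 27, 33, 39]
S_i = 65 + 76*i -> [65, 141, 217, 293, 369]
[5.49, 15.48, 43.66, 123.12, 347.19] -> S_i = 5.49*2.82^i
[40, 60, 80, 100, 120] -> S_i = 40 + 20*i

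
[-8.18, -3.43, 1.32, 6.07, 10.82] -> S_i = -8.18 + 4.75*i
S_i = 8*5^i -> [8, 40, 200, 1000, 5000]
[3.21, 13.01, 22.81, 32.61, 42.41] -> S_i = 3.21 + 9.80*i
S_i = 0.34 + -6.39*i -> [0.34, -6.05, -12.44, -18.83, -25.22]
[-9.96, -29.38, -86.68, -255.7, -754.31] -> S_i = -9.96*2.95^i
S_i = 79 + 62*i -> [79, 141, 203, 265, 327]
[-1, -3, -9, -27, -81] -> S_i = -1*3^i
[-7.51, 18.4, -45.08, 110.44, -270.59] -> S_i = -7.51*(-2.45)^i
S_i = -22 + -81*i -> [-22, -103, -184, -265, -346]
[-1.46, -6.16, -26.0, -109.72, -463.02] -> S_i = -1.46*4.22^i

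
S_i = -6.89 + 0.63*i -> [-6.89, -6.26, -5.63, -5.0, -4.37]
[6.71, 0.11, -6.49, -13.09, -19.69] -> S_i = 6.71 + -6.60*i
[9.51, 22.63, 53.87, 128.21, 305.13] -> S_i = 9.51*2.38^i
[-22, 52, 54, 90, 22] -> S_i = Random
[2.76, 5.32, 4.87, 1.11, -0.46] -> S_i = Random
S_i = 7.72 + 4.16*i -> [7.72, 11.88, 16.04, 20.2, 24.36]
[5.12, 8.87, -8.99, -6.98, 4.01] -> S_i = Random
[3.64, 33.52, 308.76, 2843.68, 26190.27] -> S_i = 3.64*9.21^i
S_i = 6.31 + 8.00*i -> [6.31, 14.31, 22.31, 30.31, 38.31]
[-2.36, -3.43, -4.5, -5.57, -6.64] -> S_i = -2.36 + -1.07*i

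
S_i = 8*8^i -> [8, 64, 512, 4096, 32768]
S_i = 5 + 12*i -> [5, 17, 29, 41, 53]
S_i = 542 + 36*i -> [542, 578, 614, 650, 686]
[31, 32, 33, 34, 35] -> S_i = 31 + 1*i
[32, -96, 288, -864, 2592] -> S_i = 32*-3^i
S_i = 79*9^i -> [79, 711, 6399, 57591, 518319]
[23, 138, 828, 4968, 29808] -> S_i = 23*6^i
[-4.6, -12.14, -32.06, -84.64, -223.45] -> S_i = -4.60*2.64^i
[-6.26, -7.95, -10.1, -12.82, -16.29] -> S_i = -6.26*1.27^i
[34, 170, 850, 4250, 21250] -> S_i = 34*5^i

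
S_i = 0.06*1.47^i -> [0.06, 0.09, 0.13, 0.19, 0.28]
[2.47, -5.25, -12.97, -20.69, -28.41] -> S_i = 2.47 + -7.72*i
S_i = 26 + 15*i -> [26, 41, 56, 71, 86]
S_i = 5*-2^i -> [5, -10, 20, -40, 80]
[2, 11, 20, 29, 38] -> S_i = 2 + 9*i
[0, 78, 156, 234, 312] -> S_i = 0 + 78*i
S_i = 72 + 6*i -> [72, 78, 84, 90, 96]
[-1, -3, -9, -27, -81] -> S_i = -1*3^i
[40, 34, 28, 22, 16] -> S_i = 40 + -6*i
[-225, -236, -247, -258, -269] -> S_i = -225 + -11*i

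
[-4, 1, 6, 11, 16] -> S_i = -4 + 5*i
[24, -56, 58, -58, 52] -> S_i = Random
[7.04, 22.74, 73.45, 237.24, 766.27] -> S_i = 7.04*3.23^i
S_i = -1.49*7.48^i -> [-1.49, -11.15, -83.37, -623.58, -4664.37]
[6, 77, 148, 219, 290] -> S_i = 6 + 71*i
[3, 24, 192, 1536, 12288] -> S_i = 3*8^i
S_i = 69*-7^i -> [69, -483, 3381, -23667, 165669]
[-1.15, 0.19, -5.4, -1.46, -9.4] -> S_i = Random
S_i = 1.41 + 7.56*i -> [1.41, 8.97, 16.53, 24.09, 31.65]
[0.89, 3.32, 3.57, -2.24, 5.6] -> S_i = Random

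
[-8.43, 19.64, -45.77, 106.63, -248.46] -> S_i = -8.43*(-2.33)^i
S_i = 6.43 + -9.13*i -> [6.43, -2.7, -11.83, -20.96, -30.09]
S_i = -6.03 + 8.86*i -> [-6.03, 2.83, 11.69, 20.55, 29.41]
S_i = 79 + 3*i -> [79, 82, 85, 88, 91]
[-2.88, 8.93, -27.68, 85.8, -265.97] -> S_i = -2.88*(-3.10)^i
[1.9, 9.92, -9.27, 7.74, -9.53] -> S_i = Random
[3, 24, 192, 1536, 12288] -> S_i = 3*8^i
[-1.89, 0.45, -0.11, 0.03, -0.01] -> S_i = -1.89*(-0.24)^i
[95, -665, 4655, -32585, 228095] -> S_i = 95*-7^i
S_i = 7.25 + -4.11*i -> [7.25, 3.14, -0.97, -5.08, -9.19]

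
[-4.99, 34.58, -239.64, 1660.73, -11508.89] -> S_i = -4.99*(-6.93)^i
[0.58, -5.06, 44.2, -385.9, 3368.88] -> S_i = 0.58*(-8.73)^i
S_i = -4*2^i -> [-4, -8, -16, -32, -64]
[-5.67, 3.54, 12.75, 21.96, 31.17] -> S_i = -5.67 + 9.21*i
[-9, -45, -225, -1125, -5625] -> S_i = -9*5^i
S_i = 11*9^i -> [11, 99, 891, 8019, 72171]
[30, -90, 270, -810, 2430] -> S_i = 30*-3^i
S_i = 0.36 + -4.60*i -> [0.36, -4.24, -8.84, -13.44, -18.04]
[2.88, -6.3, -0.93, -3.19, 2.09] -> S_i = Random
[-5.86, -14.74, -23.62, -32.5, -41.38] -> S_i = -5.86 + -8.88*i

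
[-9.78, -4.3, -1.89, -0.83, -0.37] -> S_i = -9.78*0.44^i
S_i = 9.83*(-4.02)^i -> [9.83, -39.52, 158.86, -638.6, 2567.19]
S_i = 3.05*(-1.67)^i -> [3.05, -5.09, 8.51, -14.21, 23.72]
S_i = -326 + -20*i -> [-326, -346, -366, -386, -406]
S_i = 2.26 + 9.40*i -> [2.26, 11.66, 21.06, 30.46, 39.86]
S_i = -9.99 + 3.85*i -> [-9.99, -6.14, -2.29, 1.56, 5.41]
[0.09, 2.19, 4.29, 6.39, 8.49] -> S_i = 0.09 + 2.10*i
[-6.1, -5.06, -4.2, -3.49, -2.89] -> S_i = -6.10*0.83^i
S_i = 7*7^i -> [7, 49, 343, 2401, 16807]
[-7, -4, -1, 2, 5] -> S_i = -7 + 3*i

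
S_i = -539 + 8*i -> [-539, -531, -523, -515, -507]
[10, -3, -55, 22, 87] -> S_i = Random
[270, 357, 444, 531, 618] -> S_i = 270 + 87*i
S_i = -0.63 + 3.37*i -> [-0.63, 2.74, 6.11, 9.48, 12.85]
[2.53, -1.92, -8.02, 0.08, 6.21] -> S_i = Random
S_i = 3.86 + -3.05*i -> [3.86, 0.81, -2.24, -5.29, -8.34]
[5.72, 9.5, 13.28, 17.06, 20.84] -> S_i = 5.72 + 3.78*i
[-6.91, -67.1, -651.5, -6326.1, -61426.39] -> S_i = -6.91*9.71^i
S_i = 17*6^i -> [17, 102, 612, 3672, 22032]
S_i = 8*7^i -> [8, 56, 392, 2744, 19208]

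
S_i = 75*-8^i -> [75, -600, 4800, -38400, 307200]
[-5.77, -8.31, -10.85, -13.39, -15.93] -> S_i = -5.77 + -2.54*i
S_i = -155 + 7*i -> [-155, -148, -141, -134, -127]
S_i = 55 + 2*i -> [55, 57, 59, 61, 63]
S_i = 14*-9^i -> [14, -126, 1134, -10206, 91854]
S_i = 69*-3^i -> [69, -207, 621, -1863, 5589]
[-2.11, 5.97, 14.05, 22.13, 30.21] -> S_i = -2.11 + 8.08*i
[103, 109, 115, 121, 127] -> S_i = 103 + 6*i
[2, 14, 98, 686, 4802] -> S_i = 2*7^i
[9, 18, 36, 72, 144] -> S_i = 9*2^i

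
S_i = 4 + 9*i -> [4, 13, 22, 31, 40]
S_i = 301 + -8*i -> [301, 293, 285, 277, 269]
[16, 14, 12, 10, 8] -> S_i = 16 + -2*i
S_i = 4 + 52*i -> [4, 56, 108, 160, 212]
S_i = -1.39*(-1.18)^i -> [-1.39, 1.64, -1.94, 2.28, -2.69]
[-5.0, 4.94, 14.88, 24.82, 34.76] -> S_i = -5.00 + 9.94*i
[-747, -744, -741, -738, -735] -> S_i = -747 + 3*i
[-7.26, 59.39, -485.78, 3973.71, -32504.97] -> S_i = -7.26*(-8.18)^i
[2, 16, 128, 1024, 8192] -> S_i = 2*8^i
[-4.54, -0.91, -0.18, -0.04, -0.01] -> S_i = -4.54*0.20^i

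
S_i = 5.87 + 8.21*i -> [5.87, 14.08, 22.29, 30.5, 38.71]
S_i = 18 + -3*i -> [18, 15, 12, 9, 6]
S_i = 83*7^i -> [83, 581, 4067, 28469, 199283]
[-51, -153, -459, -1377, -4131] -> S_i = -51*3^i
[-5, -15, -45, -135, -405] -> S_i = -5*3^i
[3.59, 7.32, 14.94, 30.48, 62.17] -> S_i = 3.59*2.04^i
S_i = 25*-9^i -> [25, -225, 2025, -18225, 164025]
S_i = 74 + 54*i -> [74, 128, 182, 236, 290]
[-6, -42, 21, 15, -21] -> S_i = Random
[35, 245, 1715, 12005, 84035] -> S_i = 35*7^i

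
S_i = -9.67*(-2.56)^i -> [-9.67, 24.76, -63.37, 162.24, -415.32]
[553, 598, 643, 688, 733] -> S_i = 553 + 45*i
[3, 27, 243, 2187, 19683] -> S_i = 3*9^i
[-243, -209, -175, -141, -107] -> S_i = -243 + 34*i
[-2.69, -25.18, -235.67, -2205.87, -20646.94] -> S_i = -2.69*9.36^i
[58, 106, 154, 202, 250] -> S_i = 58 + 48*i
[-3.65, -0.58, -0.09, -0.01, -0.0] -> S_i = -3.65*0.16^i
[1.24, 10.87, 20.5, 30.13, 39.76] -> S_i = 1.24 + 9.63*i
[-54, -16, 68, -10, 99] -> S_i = Random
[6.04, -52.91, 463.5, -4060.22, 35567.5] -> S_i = 6.04*(-8.76)^i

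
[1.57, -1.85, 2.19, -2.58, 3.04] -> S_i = 1.57*(-1.18)^i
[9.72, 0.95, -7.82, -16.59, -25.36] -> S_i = 9.72 + -8.77*i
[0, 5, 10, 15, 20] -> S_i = 0 + 5*i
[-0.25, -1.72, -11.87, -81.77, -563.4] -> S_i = -0.25*6.89^i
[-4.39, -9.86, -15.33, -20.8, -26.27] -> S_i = -4.39 + -5.47*i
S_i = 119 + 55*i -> [119, 174, 229, 284, 339]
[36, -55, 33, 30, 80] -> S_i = Random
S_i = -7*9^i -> [-7, -63, -567, -5103, -45927]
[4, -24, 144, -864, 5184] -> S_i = 4*-6^i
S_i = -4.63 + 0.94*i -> [-4.63, -3.69, -2.75, -1.81, -0.87]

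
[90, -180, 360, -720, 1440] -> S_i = 90*-2^i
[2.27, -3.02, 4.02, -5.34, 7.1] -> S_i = 2.27*(-1.33)^i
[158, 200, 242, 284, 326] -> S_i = 158 + 42*i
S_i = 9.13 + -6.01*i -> [9.13, 3.12, -2.89, -8.9, -14.91]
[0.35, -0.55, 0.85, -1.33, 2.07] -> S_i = 0.35*(-1.56)^i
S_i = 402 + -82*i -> [402, 320, 238, 156, 74]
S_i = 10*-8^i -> [10, -80, 640, -5120, 40960]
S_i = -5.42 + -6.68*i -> [-5.42, -12.1, -18.78, -25.46, -32.14]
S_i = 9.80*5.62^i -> [9.8, 55.08, 309.53, 1739.54, 9776.23]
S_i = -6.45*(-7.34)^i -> [-6.45, 47.34, -347.5, 2550.63, -18721.64]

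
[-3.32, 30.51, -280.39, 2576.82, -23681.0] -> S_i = -3.32*(-9.19)^i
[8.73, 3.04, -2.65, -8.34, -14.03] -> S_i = 8.73 + -5.69*i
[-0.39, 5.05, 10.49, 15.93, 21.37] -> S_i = -0.39 + 5.44*i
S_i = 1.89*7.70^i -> [1.89, 14.55, 112.06, 862.85, 6643.92]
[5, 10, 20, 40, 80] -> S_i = 5*2^i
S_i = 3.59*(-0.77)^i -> [3.59, -2.76, 2.13, -1.64, 1.26]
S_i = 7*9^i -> [7, 63, 567, 5103, 45927]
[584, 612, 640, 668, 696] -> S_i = 584 + 28*i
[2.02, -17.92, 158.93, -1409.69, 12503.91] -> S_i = 2.02*(-8.87)^i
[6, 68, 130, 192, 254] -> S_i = 6 + 62*i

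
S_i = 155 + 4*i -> [155, 159, 163, 167, 171]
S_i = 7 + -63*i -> [7, -56, -119, -182, -245]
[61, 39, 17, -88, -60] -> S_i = Random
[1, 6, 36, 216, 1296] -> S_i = 1*6^i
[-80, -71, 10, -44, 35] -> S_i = Random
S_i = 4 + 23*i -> [4, 27, 50, 73, 96]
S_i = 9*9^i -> [9, 81, 729, 6561, 59049]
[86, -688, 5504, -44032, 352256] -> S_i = 86*-8^i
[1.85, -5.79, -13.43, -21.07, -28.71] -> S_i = 1.85 + -7.64*i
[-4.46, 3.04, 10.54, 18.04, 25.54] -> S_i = -4.46 + 7.50*i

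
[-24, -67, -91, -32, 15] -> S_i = Random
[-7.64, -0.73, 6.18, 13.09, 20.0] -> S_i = -7.64 + 6.91*i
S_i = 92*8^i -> [92, 736, 5888, 47104, 376832]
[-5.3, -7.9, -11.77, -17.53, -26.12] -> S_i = -5.30*1.49^i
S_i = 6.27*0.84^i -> [6.27, 5.27, 4.42, 3.72, 3.12]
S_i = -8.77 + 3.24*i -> [-8.77, -5.53, -2.29, 0.95, 4.19]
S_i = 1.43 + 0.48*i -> [1.43, 1.91, 2.39, 2.87, 3.35]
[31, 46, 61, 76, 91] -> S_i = 31 + 15*i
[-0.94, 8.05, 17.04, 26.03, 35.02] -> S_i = -0.94 + 8.99*i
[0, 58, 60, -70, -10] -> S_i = Random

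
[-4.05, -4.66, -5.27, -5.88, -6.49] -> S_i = -4.05 + -0.61*i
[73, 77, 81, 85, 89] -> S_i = 73 + 4*i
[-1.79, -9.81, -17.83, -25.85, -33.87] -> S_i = -1.79 + -8.02*i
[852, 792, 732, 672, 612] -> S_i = 852 + -60*i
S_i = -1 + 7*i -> [-1, 6, 13, 20, 27]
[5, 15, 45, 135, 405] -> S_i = 5*3^i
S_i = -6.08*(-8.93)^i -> [-6.08, 54.29, -484.85, 4329.7, -38664.23]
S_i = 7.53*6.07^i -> [7.53, 45.71, 277.44, 1684.07, 10222.33]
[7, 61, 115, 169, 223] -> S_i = 7 + 54*i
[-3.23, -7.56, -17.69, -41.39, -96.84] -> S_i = -3.23*2.34^i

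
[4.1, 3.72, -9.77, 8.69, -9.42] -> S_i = Random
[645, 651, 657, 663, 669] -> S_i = 645 + 6*i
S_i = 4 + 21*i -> [4, 25, 46, 67, 88]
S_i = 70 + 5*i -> [70, 75, 80, 85, 90]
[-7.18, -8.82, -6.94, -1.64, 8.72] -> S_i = Random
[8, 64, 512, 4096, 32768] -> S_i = 8*8^i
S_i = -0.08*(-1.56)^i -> [-0.08, 0.12, -0.19, 0.3, -0.47]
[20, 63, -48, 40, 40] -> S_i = Random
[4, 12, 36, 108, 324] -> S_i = 4*3^i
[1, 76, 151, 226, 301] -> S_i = 1 + 75*i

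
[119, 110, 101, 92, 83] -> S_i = 119 + -9*i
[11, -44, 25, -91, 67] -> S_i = Random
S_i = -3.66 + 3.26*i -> [-3.66, -0.4, 2.86, 6.12, 9.38]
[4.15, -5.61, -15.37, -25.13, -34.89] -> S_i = 4.15 + -9.76*i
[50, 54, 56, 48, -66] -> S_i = Random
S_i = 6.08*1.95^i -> [6.08, 11.86, 23.12, 45.08, 87.91]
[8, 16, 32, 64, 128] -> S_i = 8*2^i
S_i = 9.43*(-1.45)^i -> [9.43, -13.67, 19.83, -28.75, 41.69]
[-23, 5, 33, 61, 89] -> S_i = -23 + 28*i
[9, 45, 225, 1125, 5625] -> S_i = 9*5^i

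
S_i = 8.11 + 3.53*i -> [8.11, 11.64, 15.17, 18.7, 22.23]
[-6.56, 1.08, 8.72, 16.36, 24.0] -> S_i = -6.56 + 7.64*i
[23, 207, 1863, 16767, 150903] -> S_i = 23*9^i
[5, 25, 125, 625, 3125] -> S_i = 5*5^i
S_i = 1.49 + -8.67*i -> [1.49, -7.18, -15.85, -24.52, -33.19]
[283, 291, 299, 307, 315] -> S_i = 283 + 8*i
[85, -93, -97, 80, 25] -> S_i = Random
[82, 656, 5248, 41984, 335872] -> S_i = 82*8^i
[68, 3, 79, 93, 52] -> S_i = Random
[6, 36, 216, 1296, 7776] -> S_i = 6*6^i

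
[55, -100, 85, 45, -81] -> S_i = Random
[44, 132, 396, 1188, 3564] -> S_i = 44*3^i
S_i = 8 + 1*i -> [8, 9, 10, 11, 12]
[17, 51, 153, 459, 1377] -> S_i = 17*3^i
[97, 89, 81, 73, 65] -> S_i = 97 + -8*i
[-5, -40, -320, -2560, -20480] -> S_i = -5*8^i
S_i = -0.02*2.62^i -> [-0.02, -0.05, -0.14, -0.36, -0.94]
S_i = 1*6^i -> [1, 6, 36, 216, 1296]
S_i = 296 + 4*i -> [296, 300, 304, 308, 312]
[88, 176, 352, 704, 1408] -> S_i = 88*2^i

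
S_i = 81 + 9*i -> [81, 90, 99, 108, 117]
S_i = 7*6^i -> [7, 42, 252, 1512, 9072]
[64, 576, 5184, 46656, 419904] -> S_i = 64*9^i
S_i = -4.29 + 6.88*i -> [-4.29, 2.59, 9.47, 16.35, 23.23]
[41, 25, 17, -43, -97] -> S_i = Random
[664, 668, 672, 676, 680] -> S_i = 664 + 4*i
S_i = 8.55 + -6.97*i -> [8.55, 1.58, -5.39, -12.36, -19.33]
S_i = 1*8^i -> [1, 8, 64, 512, 4096]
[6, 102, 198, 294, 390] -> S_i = 6 + 96*i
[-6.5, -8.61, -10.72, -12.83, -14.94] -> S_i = -6.50 + -2.11*i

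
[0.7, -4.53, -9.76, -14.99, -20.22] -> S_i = 0.70 + -5.23*i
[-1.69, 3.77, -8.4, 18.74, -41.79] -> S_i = -1.69*(-2.23)^i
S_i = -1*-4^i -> [-1, 4, -16, 64, -256]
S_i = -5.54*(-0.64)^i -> [-5.54, 3.55, -2.27, 1.45, -0.93]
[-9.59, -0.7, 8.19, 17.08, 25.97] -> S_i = -9.59 + 8.89*i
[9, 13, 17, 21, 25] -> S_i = 9 + 4*i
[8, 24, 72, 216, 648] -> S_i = 8*3^i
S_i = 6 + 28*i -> [6, 34, 62, 90, 118]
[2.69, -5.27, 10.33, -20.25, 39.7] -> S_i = 2.69*(-1.96)^i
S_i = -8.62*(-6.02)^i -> [-8.62, 51.89, -312.39, 1880.6, -11321.22]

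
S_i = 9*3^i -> [9, 27, 81, 243, 729]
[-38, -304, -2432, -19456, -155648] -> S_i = -38*8^i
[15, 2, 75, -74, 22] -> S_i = Random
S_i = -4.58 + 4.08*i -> [-4.58, -0.5, 3.58, 7.66, 11.74]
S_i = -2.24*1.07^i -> [-2.24, -2.4, -2.56, -2.74, -2.94]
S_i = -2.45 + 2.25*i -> [-2.45, -0.2, 2.05, 4.3, 6.55]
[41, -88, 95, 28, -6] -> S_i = Random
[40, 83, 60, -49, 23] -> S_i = Random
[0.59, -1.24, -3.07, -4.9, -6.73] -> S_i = 0.59 + -1.83*i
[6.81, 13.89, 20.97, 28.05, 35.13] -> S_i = 6.81 + 7.08*i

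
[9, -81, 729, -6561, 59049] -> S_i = 9*-9^i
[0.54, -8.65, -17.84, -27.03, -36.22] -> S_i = 0.54 + -9.19*i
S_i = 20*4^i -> [20, 80, 320, 1280, 5120]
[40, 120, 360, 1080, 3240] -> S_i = 40*3^i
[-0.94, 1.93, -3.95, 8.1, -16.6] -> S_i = -0.94*(-2.05)^i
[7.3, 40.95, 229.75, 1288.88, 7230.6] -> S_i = 7.30*5.61^i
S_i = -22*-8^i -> [-22, 176, -1408, 11264, -90112]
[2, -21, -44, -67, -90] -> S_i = 2 + -23*i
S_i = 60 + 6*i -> [60, 66, 72, 78, 84]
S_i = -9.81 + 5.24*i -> [-9.81, -4.57, 0.67, 5.91, 11.15]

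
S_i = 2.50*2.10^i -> [2.5, 5.25, 11.02, 23.15, 48.62]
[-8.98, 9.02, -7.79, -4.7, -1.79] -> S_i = Random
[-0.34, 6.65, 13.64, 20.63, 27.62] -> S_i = -0.34 + 6.99*i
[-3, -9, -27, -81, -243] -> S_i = -3*3^i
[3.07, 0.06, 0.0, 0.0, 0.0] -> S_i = 3.07*0.02^i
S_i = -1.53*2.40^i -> [-1.53, -3.67, -8.81, -21.15, -50.76]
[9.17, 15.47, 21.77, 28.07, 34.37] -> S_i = 9.17 + 6.30*i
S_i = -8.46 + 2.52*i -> [-8.46, -5.94, -3.42, -0.9, 1.62]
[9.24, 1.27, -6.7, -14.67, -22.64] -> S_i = 9.24 + -7.97*i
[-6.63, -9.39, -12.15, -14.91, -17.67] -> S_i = -6.63 + -2.76*i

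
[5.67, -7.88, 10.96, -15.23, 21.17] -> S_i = 5.67*(-1.39)^i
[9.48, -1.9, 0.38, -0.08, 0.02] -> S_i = 9.48*(-0.20)^i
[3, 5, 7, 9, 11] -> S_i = 3 + 2*i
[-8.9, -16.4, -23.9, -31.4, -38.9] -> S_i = -8.90 + -7.50*i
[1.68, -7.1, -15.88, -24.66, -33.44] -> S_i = 1.68 + -8.78*i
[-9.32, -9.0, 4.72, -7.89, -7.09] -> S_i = Random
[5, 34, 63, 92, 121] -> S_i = 5 + 29*i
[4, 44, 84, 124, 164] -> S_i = 4 + 40*i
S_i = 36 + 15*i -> [36, 51, 66, 81, 96]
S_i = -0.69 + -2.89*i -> [-0.69, -3.58, -6.47, -9.36, -12.25]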